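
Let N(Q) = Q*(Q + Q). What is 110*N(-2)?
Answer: 880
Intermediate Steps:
N(Q) = 2*Q² (N(Q) = Q*(2*Q) = 2*Q²)
110*N(-2) = 110*(2*(-2)²) = 110*(2*4) = 110*8 = 880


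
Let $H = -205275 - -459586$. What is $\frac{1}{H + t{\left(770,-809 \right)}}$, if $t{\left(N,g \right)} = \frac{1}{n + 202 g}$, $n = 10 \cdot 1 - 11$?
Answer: $\frac{163419}{41559249308} \approx 3.9322 \cdot 10^{-6}$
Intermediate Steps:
$H = 254311$ ($H = -205275 + 459586 = 254311$)
$n = -1$ ($n = 10 - 11 = -1$)
$t{\left(N,g \right)} = \frac{1}{-1 + 202 g}$
$\frac{1}{H + t{\left(770,-809 \right)}} = \frac{1}{254311 + \frac{1}{-1 + 202 \left(-809\right)}} = \frac{1}{254311 + \frac{1}{-1 - 163418}} = \frac{1}{254311 + \frac{1}{-163419}} = \frac{1}{254311 - \frac{1}{163419}} = \frac{1}{\frac{41559249308}{163419}} = \frac{163419}{41559249308}$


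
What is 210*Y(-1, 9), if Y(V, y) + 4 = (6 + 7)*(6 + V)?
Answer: 12810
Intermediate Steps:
Y(V, y) = 74 + 13*V (Y(V, y) = -4 + (6 + 7)*(6 + V) = -4 + 13*(6 + V) = -4 + (78 + 13*V) = 74 + 13*V)
210*Y(-1, 9) = 210*(74 + 13*(-1)) = 210*(74 - 13) = 210*61 = 12810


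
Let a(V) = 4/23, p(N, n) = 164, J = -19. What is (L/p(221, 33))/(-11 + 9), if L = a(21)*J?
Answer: 19/1886 ≈ 0.010074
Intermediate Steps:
a(V) = 4/23 (a(V) = 4*(1/23) = 4/23)
L = -76/23 (L = (4/23)*(-19) = -76/23 ≈ -3.3043)
(L/p(221, 33))/(-11 + 9) = (-76/23/164)/(-11 + 9) = (-76/23*1/164)/(-2) = -½*(-19/943) = 19/1886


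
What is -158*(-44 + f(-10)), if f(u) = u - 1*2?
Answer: 8848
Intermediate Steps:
f(u) = -2 + u (f(u) = u - 2 = -2 + u)
-158*(-44 + f(-10)) = -158*(-44 + (-2 - 10)) = -158*(-44 - 12) = -158*(-56) = 8848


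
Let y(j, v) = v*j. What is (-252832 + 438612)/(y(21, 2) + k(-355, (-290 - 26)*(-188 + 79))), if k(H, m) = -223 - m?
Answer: -37156/6925 ≈ -5.3655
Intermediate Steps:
y(j, v) = j*v
(-252832 + 438612)/(y(21, 2) + k(-355, (-290 - 26)*(-188 + 79))) = (-252832 + 438612)/(21*2 + (-223 - (-290 - 26)*(-188 + 79))) = 185780/(42 + (-223 - (-316)*(-109))) = 185780/(42 + (-223 - 1*34444)) = 185780/(42 + (-223 - 34444)) = 185780/(42 - 34667) = 185780/(-34625) = 185780*(-1/34625) = -37156/6925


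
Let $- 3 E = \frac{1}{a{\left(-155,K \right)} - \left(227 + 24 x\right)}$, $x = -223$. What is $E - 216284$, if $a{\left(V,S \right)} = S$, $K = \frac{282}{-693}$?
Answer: $- \frac{256032889881}{1183781} \approx -2.1628 \cdot 10^{5}$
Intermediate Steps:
$K = - \frac{94}{231}$ ($K = 282 \left(- \frac{1}{693}\right) = - \frac{94}{231} \approx -0.40693$)
$E = - \frac{77}{1183781}$ ($E = - \frac{1}{3 \left(- \frac{94}{231} - -5125\right)} = - \frac{1}{3 \left(- \frac{94}{231} + \left(5352 - 227\right)\right)} = - \frac{1}{3 \left(- \frac{94}{231} + 5125\right)} = - \frac{1}{3 \cdot \frac{1183781}{231}} = \left(- \frac{1}{3}\right) \frac{231}{1183781} = - \frac{77}{1183781} \approx -6.5046 \cdot 10^{-5}$)
$E - 216284 = - \frac{77}{1183781} - 216284 = - \frac{256032889881}{1183781}$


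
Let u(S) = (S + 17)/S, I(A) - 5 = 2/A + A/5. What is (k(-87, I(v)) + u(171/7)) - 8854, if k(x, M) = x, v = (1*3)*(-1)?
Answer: -1528621/171 ≈ -8939.3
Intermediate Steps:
v = -3 (v = 3*(-1) = -3)
I(A) = 5 + 2/A + A/5 (I(A) = 5 + (2/A + A/5) = 5 + 2/A + A/5)
u(S) = (17 + S)/S
(k(-87, I(v)) + u(171/7)) - 8854 = (-87 + (17 + 171/7)/((171/7))) - 8854 = (-87 + (17 + 171*(1/7))/((171*(1/7)))) - 8854 = (-87 + (17 + 171/7)/(171/7)) - 8854 = (-87 + (7/171)*(290/7)) - 8854 = (-87 + 290/171) - 8854 = -14587/171 - 8854 = -1528621/171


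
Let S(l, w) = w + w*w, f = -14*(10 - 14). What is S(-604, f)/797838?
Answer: 532/132973 ≈ 0.0040008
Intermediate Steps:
f = 56 (f = -14*(-4) = 56)
S(l, w) = w + w²
S(-604, f)/797838 = (56*(1 + 56))/797838 = (56*57)*(1/797838) = 3192*(1/797838) = 532/132973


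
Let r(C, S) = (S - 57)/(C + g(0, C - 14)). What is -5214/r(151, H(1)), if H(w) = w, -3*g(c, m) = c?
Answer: 393657/28 ≈ 14059.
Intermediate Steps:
g(c, m) = -c/3
r(C, S) = (-57 + S)/C (r(C, S) = (S - 57)/(C - ⅓*0) = (-57 + S)/(C + 0) = (-57 + S)/C)
-5214/r(151, H(1)) = -5214*151/(-57 + 1) = -5214/((1/151)*(-56)) = -5214/(-56/151) = -5214*(-151/56) = 393657/28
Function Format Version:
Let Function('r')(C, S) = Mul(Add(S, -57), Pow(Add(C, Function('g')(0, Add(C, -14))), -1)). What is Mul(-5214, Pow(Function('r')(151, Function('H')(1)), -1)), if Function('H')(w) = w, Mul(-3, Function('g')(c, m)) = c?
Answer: Rational(393657, 28) ≈ 14059.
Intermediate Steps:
Function('g')(c, m) = Mul(Rational(-1, 3), c)
Function('r')(C, S) = Mul(Pow(C, -1), Add(-57, S)) (Function('r')(C, S) = Mul(Add(S, -57), Pow(Add(C, Mul(Rational(-1, 3), 0)), -1)) = Mul(Add(-57, S), Pow(Add(C, 0), -1)) = Mul(Add(-57, S), Pow(C, -1)) = Mul(Pow(C, -1), Add(-57, S)))
Mul(-5214, Pow(Function('r')(151, Function('H')(1)), -1)) = Mul(-5214, Pow(Mul(Pow(151, -1), Add(-57, 1)), -1)) = Mul(-5214, Pow(Mul(Rational(1, 151), -56), -1)) = Mul(-5214, Pow(Rational(-56, 151), -1)) = Mul(-5214, Rational(-151, 56)) = Rational(393657, 28)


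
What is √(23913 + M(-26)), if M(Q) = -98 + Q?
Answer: √23789 ≈ 154.24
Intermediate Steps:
√(23913 + M(-26)) = √(23913 + (-98 - 26)) = √(23913 - 124) = √23789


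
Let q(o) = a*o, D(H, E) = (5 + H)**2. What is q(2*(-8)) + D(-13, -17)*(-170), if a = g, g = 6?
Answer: -10976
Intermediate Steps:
a = 6
q(o) = 6*o
q(2*(-8)) + D(-13, -17)*(-170) = 6*(2*(-8)) + (5 - 13)**2*(-170) = 6*(-16) + (-8)**2*(-170) = -96 + 64*(-170) = -96 - 10880 = -10976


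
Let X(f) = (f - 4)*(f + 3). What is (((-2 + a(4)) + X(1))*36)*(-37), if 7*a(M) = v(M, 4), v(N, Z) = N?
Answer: 125208/7 ≈ 17887.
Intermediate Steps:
a(M) = M/7
X(f) = (-4 + f)*(3 + f)
(((-2 + a(4)) + X(1))*36)*(-37) = (((-2 + (⅐)*4) + (-12 + 1² - 1*1))*36)*(-37) = (((-2 + 4/7) + (-12 + 1 - 1))*36)*(-37) = ((-10/7 - 12)*36)*(-37) = -94/7*36*(-37) = -3384/7*(-37) = 125208/7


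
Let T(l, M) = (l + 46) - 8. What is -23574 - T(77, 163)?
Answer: -23689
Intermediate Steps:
T(l, M) = 38 + l (T(l, M) = (46 + l) - 8 = 38 + l)
-23574 - T(77, 163) = -23574 - (38 + 77) = -23574 - 1*115 = -23574 - 115 = -23689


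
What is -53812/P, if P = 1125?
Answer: -53812/1125 ≈ -47.833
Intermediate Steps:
-53812/P = -53812/1125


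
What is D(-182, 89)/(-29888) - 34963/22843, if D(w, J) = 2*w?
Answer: -259164823/170682896 ≈ -1.5184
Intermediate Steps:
D(-182, 89)/(-29888) - 34963/22843 = (2*(-182))/(-29888) - 34963/22843 = -364*(-1/29888) - 34963*1/22843 = 91/7472 - 34963/22843 = -259164823/170682896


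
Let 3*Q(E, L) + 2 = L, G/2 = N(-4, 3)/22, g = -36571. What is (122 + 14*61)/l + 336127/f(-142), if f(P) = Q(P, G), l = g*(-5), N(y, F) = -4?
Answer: -2028262559929/4754230 ≈ -4.2662e+5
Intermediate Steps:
G = -4/11 (G = 2*(-4/22) = 2*(-4*1/22) = 2*(-2/11) = -4/11 ≈ -0.36364)
l = 182855 (l = -36571*(-5) = 182855)
Q(E, L) = -⅔ + L/3
f(P) = -26/33 (f(P) = -⅔ + (⅓)*(-4/11) = -⅔ - 4/33 = -26/33)
(122 + 14*61)/l + 336127/f(-142) = (122 + 14*61)/182855 + 336127/(-26/33) = (122 + 854)*(1/182855) + 336127*(-33/26) = 976*(1/182855) - 11092191/26 = 976/182855 - 11092191/26 = -2028262559929/4754230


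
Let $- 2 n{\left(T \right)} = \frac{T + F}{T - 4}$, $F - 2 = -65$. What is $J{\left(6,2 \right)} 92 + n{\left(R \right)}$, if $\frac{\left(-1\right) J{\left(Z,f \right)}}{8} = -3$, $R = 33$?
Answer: $\frac{64047}{29} \approx 2208.5$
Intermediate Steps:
$F = -63$ ($F = 2 - 65 = -63$)
$J{\left(Z,f \right)} = 24$ ($J{\left(Z,f \right)} = \left(-8\right) \left(-3\right) = 24$)
$n{\left(T \right)} = - \frac{-63 + T}{2 \left(-4 + T\right)}$ ($n{\left(T \right)} = - \frac{\left(T - 63\right) \frac{1}{T - 4}}{2} = - \frac{\left(-63 + T\right) \frac{1}{-4 + T}}{2} = - \frac{\frac{1}{-4 + T} \left(-63 + T\right)}{2} = - \frac{-63 + T}{2 \left(-4 + T\right)}$)
$J{\left(6,2 \right)} 92 + n{\left(R \right)} = 24 \cdot 92 + \frac{63 - 33}{2 \left(-4 + 33\right)} = 2208 + \frac{63 - 33}{2 \cdot 29} = 2208 + \frac{1}{2} \cdot \frac{1}{29} \cdot 30 = 2208 + \frac{15}{29} = \frac{64047}{29}$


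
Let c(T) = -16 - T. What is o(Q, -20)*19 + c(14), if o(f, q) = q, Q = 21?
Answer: -410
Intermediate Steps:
o(Q, -20)*19 + c(14) = -20*19 + (-16 - 1*14) = -380 + (-16 - 14) = -380 - 30 = -410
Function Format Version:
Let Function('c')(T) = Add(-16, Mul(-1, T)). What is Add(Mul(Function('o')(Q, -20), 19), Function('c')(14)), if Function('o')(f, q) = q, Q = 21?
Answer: -410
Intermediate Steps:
Add(Mul(Function('o')(Q, -20), 19), Function('c')(14)) = Add(Mul(-20, 19), Add(-16, Mul(-1, 14))) = Add(-380, Add(-16, -14)) = Add(-380, -30) = -410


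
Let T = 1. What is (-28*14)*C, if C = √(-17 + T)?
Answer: -1568*I ≈ -1568.0*I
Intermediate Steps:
C = 4*I (C = √(-17 + 1) = √(-16) = 4*I ≈ 4.0*I)
(-28*14)*C = (-28*14)*(4*I) = -1568*I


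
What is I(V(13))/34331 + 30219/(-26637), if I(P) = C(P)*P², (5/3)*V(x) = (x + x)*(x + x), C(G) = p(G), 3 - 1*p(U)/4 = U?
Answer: -26734673216677/3463919875 ≈ -7718.0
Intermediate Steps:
p(U) = 12 - 4*U
C(G) = 12 - 4*G
V(x) = 12*x²/5 (V(x) = 3*((x + x)*(x + x))/5 = 3*((2*x)*(2*x))/5 = 3*(4*x²)/5 = 12*x²/5)
I(P) = P²*(12 - 4*P) (I(P) = (12 - 4*P)*P² = P²*(12 - 4*P))
I(V(13))/34331 + 30219/(-26637) = (4*((12/5)*13²)²*(3 - 12*13²/5))/34331 + 30219/(-26637) = (4*((12/5)*169)²*(3 - 12*169/5))*(1/34331) + 30219*(-1/26637) = (4*(2028/5)²*(3 - 1*2028/5))*(1/34331) - 10073/8879 = (4*(4112784/25)*(3 - 2028/5))*(1/34331) - 10073/8879 = (4*(4112784/25)*(-2013/5))*(1/34331) - 10073/8879 = -33116136768/125*1/34331 - 10073/8879 = -3010557888/390125 - 10073/8879 = -26734673216677/3463919875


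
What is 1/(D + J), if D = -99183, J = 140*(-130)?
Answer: -1/117383 ≈ -8.5191e-6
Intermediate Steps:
J = -18200
1/(D + J) = 1/(-99183 - 18200) = 1/(-117383) = -1/117383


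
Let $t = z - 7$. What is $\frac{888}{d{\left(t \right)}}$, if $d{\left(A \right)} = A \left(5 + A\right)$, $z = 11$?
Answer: $\frac{74}{3} \approx 24.667$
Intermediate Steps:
$t = 4$ ($t = 11 - 7 = 4$)
$\frac{888}{d{\left(t \right)}} = \frac{888}{4 \left(5 + 4\right)} = \frac{888}{4 \cdot 9} = \frac{888}{36} = 888 \cdot \frac{1}{36} = \frac{74}{3}$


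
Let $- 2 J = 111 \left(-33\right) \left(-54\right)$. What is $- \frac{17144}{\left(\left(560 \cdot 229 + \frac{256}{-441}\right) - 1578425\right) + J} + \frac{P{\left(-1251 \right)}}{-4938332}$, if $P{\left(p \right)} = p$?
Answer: $\frac{19095447982005}{1686803794790212} \approx 0.01132$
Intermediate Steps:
$J = -98901$ ($J = - \frac{111 \left(-33\right) \left(-54\right)}{2} = - \frac{\left(-3663\right) \left(-54\right)}{2} = \left(- \frac{1}{2}\right) 197802 = -98901$)
$- \frac{17144}{\left(\left(560 \cdot 229 + \frac{256}{-441}\right) - 1578425\right) + J} + \frac{P{\left(-1251 \right)}}{-4938332} = - \frac{17144}{\left(\left(560 \cdot 229 + \frac{256}{-441}\right) - 1578425\right) - 98901} - \frac{1251}{-4938332} = - \frac{17144}{\left(\left(128240 + 256 \left(- \frac{1}{441}\right)\right) - 1578425\right) - 98901} - - \frac{1251}{4938332} = - \frac{17144}{\left(\left(128240 - \frac{256}{441}\right) - 1578425\right) - 98901} + \frac{1251}{4938332} = - \frac{17144}{\left(\frac{56553584}{441} - 1578425\right) - 98901} + \frac{1251}{4938332} = - \frac{17144}{- \frac{639531841}{441} - 98901} + \frac{1251}{4938332} = - \frac{17144}{- \frac{683147182}{441}} + \frac{1251}{4938332} = \left(-17144\right) \left(- \frac{441}{683147182}\right) + \frac{1251}{4938332} = \frac{3780252}{341573591} + \frac{1251}{4938332} = \frac{19095447982005}{1686803794790212}$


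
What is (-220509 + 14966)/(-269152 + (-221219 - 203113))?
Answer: 205543/693484 ≈ 0.29639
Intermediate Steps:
(-220509 + 14966)/(-269152 + (-221219 - 203113)) = -205543/(-269152 - 424332) = -205543/(-693484) = -205543*(-1/693484) = 205543/693484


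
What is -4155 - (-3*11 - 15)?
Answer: -4107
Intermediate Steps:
-4155 - (-3*11 - 15) = -4155 - (-33 - 15) = -4155 - 1*(-48) = -4155 + 48 = -4107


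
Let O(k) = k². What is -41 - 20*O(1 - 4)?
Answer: -221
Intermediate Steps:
-41 - 20*O(1 - 4) = -41 - 20*(1 - 4)² = -41 - 20*(-3)² = -41 - 20*9 = -41 - 180 = -221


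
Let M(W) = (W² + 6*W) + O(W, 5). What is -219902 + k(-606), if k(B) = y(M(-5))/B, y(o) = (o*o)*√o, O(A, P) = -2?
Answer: -219902 - 49*I*√7/606 ≈ -2.199e+5 - 0.21393*I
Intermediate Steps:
M(W) = -2 + W² + 6*W (M(W) = (W² + 6*W) - 2 = -2 + W² + 6*W)
y(o) = o^(5/2) (y(o) = o²*√o = o^(5/2))
k(B) = 49*I*√7/B (k(B) = (-2 + (-5)² + 6*(-5))^(5/2)/B = (-2 + 25 - 30)^(5/2)/B = (-7)^(5/2)/B = (49*I*√7)/B = 49*I*√7/B)
-219902 + k(-606) = -219902 + 49*I*√7/(-606) = -219902 + 49*I*√7*(-1/606) = -219902 - 49*I*√7/606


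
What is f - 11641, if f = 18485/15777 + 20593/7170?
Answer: -438795058493/37707030 ≈ -11637.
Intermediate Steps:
f = 152477737/37707030 (f = 18485*(1/15777) + 20593*(1/7170) = 18485/15777 + 20593/7170 = 152477737/37707030 ≈ 4.0437)
f - 11641 = 152477737/37707030 - 11641 = -438795058493/37707030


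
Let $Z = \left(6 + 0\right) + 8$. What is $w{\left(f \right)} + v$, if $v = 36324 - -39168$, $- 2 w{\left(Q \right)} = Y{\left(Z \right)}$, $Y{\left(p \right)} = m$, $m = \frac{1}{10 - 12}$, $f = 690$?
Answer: $\frac{301969}{4} \approx 75492.0$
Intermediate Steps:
$Z = 14$ ($Z = 6 + 8 = 14$)
$m = - \frac{1}{2}$ ($m = \frac{1}{-2} = - \frac{1}{2} \approx -0.5$)
$Y{\left(p \right)} = - \frac{1}{2}$
$w{\left(Q \right)} = \frac{1}{4}$ ($w{\left(Q \right)} = \left(- \frac{1}{2}\right) \left(- \frac{1}{2}\right) = \frac{1}{4}$)
$v = 75492$ ($v = 36324 + 39168 = 75492$)
$w{\left(f \right)} + v = \frac{1}{4} + 75492 = \frac{301969}{4}$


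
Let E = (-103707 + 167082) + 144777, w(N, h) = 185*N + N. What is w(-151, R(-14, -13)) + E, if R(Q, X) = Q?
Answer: 180066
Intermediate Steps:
w(N, h) = 186*N
E = 208152 (E = 63375 + 144777 = 208152)
w(-151, R(-14, -13)) + E = 186*(-151) + 208152 = -28086 + 208152 = 180066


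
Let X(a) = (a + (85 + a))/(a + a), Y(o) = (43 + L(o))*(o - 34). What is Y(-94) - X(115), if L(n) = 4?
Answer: -276799/46 ≈ -6017.4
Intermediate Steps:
Y(o) = -1598 + 47*o (Y(o) = (43 + 4)*(o - 34) = 47*(-34 + o) = -1598 + 47*o)
X(a) = (85 + 2*a)/(2*a) (X(a) = (85 + 2*a)/((2*a)) = (85 + 2*a)*(1/(2*a)) = (85 + 2*a)/(2*a))
Y(-94) - X(115) = (-1598 + 47*(-94)) - (85/2 + 115)/115 = (-1598 - 4418) - 315/(115*2) = -6016 - 1*63/46 = -6016 - 63/46 = -276799/46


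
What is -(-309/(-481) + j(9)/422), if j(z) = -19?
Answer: -121259/202982 ≈ -0.59739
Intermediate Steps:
-(-309/(-481) + j(9)/422) = -(-309/(-481) - 19/422) = -(-309*(-1/481) - 19*1/422) = -(309/481 - 19/422) = -1*121259/202982 = -121259/202982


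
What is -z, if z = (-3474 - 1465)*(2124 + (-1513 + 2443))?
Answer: 15083706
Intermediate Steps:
z = -15083706 (z = -4939*(2124 + 930) = -4939*3054 = -15083706)
-z = -1*(-15083706) = 15083706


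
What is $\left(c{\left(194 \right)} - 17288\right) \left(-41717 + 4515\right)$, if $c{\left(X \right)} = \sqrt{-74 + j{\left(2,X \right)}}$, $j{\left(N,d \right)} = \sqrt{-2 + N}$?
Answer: $643148176 - 37202 i \sqrt{74} \approx 6.4315 \cdot 10^{8} - 3.2002 \cdot 10^{5} i$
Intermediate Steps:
$c{\left(X \right)} = i \sqrt{74}$ ($c{\left(X \right)} = \sqrt{-74 + \sqrt{-2 + 2}} = \sqrt{-74 + \sqrt{0}} = \sqrt{-74 + 0} = \sqrt{-74} = i \sqrt{74}$)
$\left(c{\left(194 \right)} - 17288\right) \left(-41717 + 4515\right) = \left(i \sqrt{74} - 17288\right) \left(-41717 + 4515\right) = \left(-17288 + i \sqrt{74}\right) \left(-37202\right) = 643148176 - 37202 i \sqrt{74}$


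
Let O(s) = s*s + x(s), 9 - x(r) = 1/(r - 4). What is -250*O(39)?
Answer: -2677450/7 ≈ -3.8249e+5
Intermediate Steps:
x(r) = 9 - 1/(-4 + r) (x(r) = 9 - 1/(r - 4) = 9 - 1/(-4 + r))
O(s) = s² + (-37 + 9*s)/(-4 + s) (O(s) = s*s + (-37 + 9*s)/(-4 + s) = s² + (-37 + 9*s)/(-4 + s))
-250*O(39) = -250*(-37 + 9*39 + 39²*(-4 + 39))/(-4 + 39) = -250*(-37 + 351 + 1521*35)/35 = -50*(-37 + 351 + 53235)/7 = -50*53549/7 = -250*53549/35 = -2677450/7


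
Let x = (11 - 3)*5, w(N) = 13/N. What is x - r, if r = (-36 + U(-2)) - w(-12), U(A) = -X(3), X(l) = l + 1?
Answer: 947/12 ≈ 78.917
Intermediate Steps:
X(l) = 1 + l
U(A) = -4 (U(A) = -(1 + 3) = -1*4 = -4)
x = 40 (x = 8*5 = 40)
r = -467/12 (r = (-36 - 4) - 13/(-12) = -40 - 13*(-1)/12 = -40 - 1*(-13/12) = -40 + 13/12 = -467/12 ≈ -38.917)
x - r = 40 - 1*(-467/12) = 40 + 467/12 = 947/12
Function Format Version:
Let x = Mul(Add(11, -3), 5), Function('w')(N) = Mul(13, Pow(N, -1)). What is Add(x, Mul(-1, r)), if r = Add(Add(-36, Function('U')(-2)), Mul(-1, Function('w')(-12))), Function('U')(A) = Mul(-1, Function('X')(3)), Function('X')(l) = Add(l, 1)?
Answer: Rational(947, 12) ≈ 78.917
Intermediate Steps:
Function('X')(l) = Add(1, l)
Function('U')(A) = -4 (Function('U')(A) = Mul(-1, Add(1, 3)) = Mul(-1, 4) = -4)
x = 40 (x = Mul(8, 5) = 40)
r = Rational(-467, 12) (r = Add(Add(-36, -4), Mul(-1, Mul(13, Pow(-12, -1)))) = Add(-40, Mul(-1, Mul(13, Rational(-1, 12)))) = Add(-40, Mul(-1, Rational(-13, 12))) = Add(-40, Rational(13, 12)) = Rational(-467, 12) ≈ -38.917)
Add(x, Mul(-1, r)) = Add(40, Mul(-1, Rational(-467, 12))) = Add(40, Rational(467, 12)) = Rational(947, 12)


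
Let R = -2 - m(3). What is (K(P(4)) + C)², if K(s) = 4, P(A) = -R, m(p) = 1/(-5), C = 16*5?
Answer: 7056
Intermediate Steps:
C = 80
m(p) = -⅕
R = -9/5 (R = -2 - 1*(-⅕) = -2 + ⅕ = -9/5 ≈ -1.8000)
P(A) = 9/5 (P(A) = -1*(-9/5) = 9/5)
(K(P(4)) + C)² = (4 + 80)² = 84² = 7056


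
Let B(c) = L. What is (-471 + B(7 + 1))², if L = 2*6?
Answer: 210681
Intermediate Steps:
L = 12
B(c) = 12
(-471 + B(7 + 1))² = (-471 + 12)² = (-459)² = 210681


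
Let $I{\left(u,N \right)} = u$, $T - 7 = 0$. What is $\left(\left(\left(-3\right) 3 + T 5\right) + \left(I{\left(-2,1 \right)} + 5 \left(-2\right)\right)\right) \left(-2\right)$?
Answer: $-28$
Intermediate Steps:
$T = 7$ ($T = 7 + 0 = 7$)
$\left(\left(\left(-3\right) 3 + T 5\right) + \left(I{\left(-2,1 \right)} + 5 \left(-2\right)\right)\right) \left(-2\right) = \left(\left(\left(-3\right) 3 + 7 \cdot 5\right) + \left(-2 + 5 \left(-2\right)\right)\right) \left(-2\right) = \left(\left(-9 + 35\right) - 12\right) \left(-2\right) = \left(26 - 12\right) \left(-2\right) = 14 \left(-2\right) = -28$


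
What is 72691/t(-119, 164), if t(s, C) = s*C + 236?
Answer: -72691/19280 ≈ -3.7703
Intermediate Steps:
t(s, C) = 236 + C*s (t(s, C) = C*s + 236 = 236 + C*s)
72691/t(-119, 164) = 72691/(236 + 164*(-119)) = 72691/(236 - 19516) = 72691/(-19280) = 72691*(-1/19280) = -72691/19280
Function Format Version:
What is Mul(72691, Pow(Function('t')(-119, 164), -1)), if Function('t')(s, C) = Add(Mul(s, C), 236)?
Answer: Rational(-72691, 19280) ≈ -3.7703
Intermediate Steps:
Function('t')(s, C) = Add(236, Mul(C, s)) (Function('t')(s, C) = Add(Mul(C, s), 236) = Add(236, Mul(C, s)))
Mul(72691, Pow(Function('t')(-119, 164), -1)) = Mul(72691, Pow(Add(236, Mul(164, -119)), -1)) = Mul(72691, Pow(Add(236, -19516), -1)) = Mul(72691, Pow(-19280, -1)) = Mul(72691, Rational(-1, 19280)) = Rational(-72691, 19280)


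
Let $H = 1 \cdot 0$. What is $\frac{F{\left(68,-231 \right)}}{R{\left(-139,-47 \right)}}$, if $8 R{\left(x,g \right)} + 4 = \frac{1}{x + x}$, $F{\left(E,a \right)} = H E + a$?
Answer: $\frac{24464}{53} \approx 461.58$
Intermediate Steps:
$H = 0$
$F{\left(E,a \right)} = a$ ($F{\left(E,a \right)} = 0 E + a = 0 + a = a$)
$R{\left(x,g \right)} = - \frac{1}{2} + \frac{1}{16 x}$ ($R{\left(x,g \right)} = - \frac{1}{2} + \frac{1}{8 \left(x + x\right)} = - \frac{1}{2} + \frac{1}{8 \cdot 2 x} = - \frac{1}{2} + \frac{\frac{1}{2} \frac{1}{x}}{8} = - \frac{1}{2} + \frac{1}{16 x}$)
$\frac{F{\left(68,-231 \right)}}{R{\left(-139,-47 \right)}} = - \frac{231}{\frac{1}{16} \frac{1}{-139} \left(1 - -1112\right)} = - \frac{231}{\frac{1}{16} \left(- \frac{1}{139}\right) \left(1 + 1112\right)} = - \frac{231}{\frac{1}{16} \left(- \frac{1}{139}\right) 1113} = - \frac{231}{- \frac{1113}{2224}} = \left(-231\right) \left(- \frac{2224}{1113}\right) = \frac{24464}{53}$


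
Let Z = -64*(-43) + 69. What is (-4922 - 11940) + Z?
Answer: -14041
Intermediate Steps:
Z = 2821 (Z = 2752 + 69 = 2821)
(-4922 - 11940) + Z = (-4922 - 11940) + 2821 = -16862 + 2821 = -14041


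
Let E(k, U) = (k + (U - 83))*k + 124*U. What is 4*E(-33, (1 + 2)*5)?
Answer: 20772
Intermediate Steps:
E(k, U) = 124*U + k*(-83 + U + k) (E(k, U) = (k + (-83 + U))*k + 124*U = (-83 + U + k)*k + 124*U = k*(-83 + U + k) + 124*U = 124*U + k*(-83 + U + k))
4*E(-33, (1 + 2)*5) = 4*((-33)² - 83*(-33) + 124*((1 + 2)*5) + ((1 + 2)*5)*(-33)) = 4*(1089 + 2739 + 124*(3*5) + (3*5)*(-33)) = 4*(1089 + 2739 + 124*15 + 15*(-33)) = 4*(1089 + 2739 + 1860 - 495) = 4*5193 = 20772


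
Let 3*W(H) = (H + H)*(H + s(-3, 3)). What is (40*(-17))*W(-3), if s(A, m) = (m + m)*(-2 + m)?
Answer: 4080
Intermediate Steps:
s(A, m) = 2*m*(-2 + m) (s(A, m) = (2*m)*(-2 + m) = 2*m*(-2 + m))
W(H) = 2*H*(6 + H)/3 (W(H) = ((H + H)*(H + 2*3*(-2 + 3)))/3 = ((2*H)*(H + 2*3*1))/3 = ((2*H)*(H + 6))/3 = ((2*H)*(6 + H))/3 = (2*H*(6 + H))/3 = 2*H*(6 + H)/3)
(40*(-17))*W(-3) = (40*(-17))*((2/3)*(-3)*(6 - 3)) = -1360*(-3)*3/3 = -680*(-6) = 4080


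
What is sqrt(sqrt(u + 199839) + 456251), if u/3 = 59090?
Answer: sqrt(456251 + 3*sqrt(41901)) ≈ 675.92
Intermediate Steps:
u = 177270 (u = 3*59090 = 177270)
sqrt(sqrt(u + 199839) + 456251) = sqrt(sqrt(177270 + 199839) + 456251) = sqrt(sqrt(377109) + 456251) = sqrt(3*sqrt(41901) + 456251) = sqrt(456251 + 3*sqrt(41901))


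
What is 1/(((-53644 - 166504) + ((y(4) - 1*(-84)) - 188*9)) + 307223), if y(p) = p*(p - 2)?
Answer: 1/85475 ≈ 1.1699e-5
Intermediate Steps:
y(p) = p*(-2 + p)
1/(((-53644 - 166504) + ((y(4) - 1*(-84)) - 188*9)) + 307223) = 1/(((-53644 - 166504) + ((4*(-2 + 4) - 1*(-84)) - 188*9)) + 307223) = 1/((-220148 + ((4*2 + 84) - 1692)) + 307223) = 1/((-220148 + ((8 + 84) - 1692)) + 307223) = 1/((-220148 + (92 - 1692)) + 307223) = 1/((-220148 - 1600) + 307223) = 1/(-221748 + 307223) = 1/85475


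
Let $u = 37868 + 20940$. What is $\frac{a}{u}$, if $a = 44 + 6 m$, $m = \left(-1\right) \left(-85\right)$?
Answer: $\frac{277}{29404} \approx 0.0094205$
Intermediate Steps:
$m = 85$
$a = 554$ ($a = 44 + 6 \cdot 85 = 44 + 510 = 554$)
$u = 58808$
$\frac{a}{u} = \frac{554}{58808} = 554 \cdot \frac{1}{58808} = \frac{277}{29404}$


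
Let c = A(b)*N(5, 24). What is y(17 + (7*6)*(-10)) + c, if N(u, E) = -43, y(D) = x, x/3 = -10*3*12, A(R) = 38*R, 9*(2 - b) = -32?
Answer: -91420/9 ≈ -10158.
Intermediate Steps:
b = 50/9 (b = 2 - 1/9*(-32) = 2 + 32/9 = 50/9 ≈ 5.5556)
x = -1080 (x = 3*(-10*3*12) = 3*(-30*12) = 3*(-360) = -1080)
y(D) = -1080
c = -81700/9 (c = (38*(50/9))*(-43) = (1900/9)*(-43) = -81700/9 ≈ -9077.8)
y(17 + (7*6)*(-10)) + c = -1080 - 81700/9 = -91420/9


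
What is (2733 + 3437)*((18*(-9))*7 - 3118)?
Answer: -26234840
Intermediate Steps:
(2733 + 3437)*((18*(-9))*7 - 3118) = 6170*(-162*7 - 3118) = 6170*(-1134 - 3118) = 6170*(-4252) = -26234840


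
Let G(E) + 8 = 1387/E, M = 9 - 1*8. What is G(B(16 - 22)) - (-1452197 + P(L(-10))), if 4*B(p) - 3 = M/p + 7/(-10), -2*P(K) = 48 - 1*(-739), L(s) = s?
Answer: 11641465/8 ≈ 1.4552e+6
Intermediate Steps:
M = 1 (M = 9 - 8 = 1)
P(K) = -787/2 (P(K) = -(48 - 1*(-739))/2 = -(48 + 739)/2 = -½*787 = -787/2)
B(p) = 23/40 + 1/(4*p) (B(p) = ¾ + (1/p + 7/(-10))/4 = ¾ + (1/p + 7*(-⅒))/4 = ¾ + (1/p - 7/10)/4 = ¾ + (-7/10 + 1/p)/4 = ¾ + (-7/40 + 1/(4*p)) = 23/40 + 1/(4*p))
G(E) = -8 + 1387/E
G(B(16 - 22)) - (-1452197 + P(L(-10))) = (-8 + 1387/(((10 + 23*(16 - 22))/(40*(16 - 22))))) - (-1452197 - 787/2) = (-8 + 1387/(((1/40)*(10 + 23*(-6))/(-6)))) - 1*(-2905181/2) = (-8 + 1387/(((1/40)*(-⅙)*(10 - 138)))) + 2905181/2 = (-8 + 1387/(((1/40)*(-⅙)*(-128)))) + 2905181/2 = (-8 + 1387/(8/15)) + 2905181/2 = (-8 + 1387*(15/8)) + 2905181/2 = (-8 + 20805/8) + 2905181/2 = 20741/8 + 2905181/2 = 11641465/8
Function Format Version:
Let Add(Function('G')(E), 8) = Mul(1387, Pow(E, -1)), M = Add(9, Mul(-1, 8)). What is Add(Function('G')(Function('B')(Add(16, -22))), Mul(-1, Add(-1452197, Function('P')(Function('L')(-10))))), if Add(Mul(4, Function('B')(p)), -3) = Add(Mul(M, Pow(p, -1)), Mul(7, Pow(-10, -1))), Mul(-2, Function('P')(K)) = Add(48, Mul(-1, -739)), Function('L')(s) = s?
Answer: Rational(11641465, 8) ≈ 1.4552e+6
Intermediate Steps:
M = 1 (M = Add(9, -8) = 1)
Function('P')(K) = Rational(-787, 2) (Function('P')(K) = Mul(Rational(-1, 2), Add(48, Mul(-1, -739))) = Mul(Rational(-1, 2), Add(48, 739)) = Mul(Rational(-1, 2), 787) = Rational(-787, 2))
Function('B')(p) = Add(Rational(23, 40), Mul(Rational(1, 4), Pow(p, -1))) (Function('B')(p) = Add(Rational(3, 4), Mul(Rational(1, 4), Add(Mul(1, Pow(p, -1)), Mul(7, Pow(-10, -1))))) = Add(Rational(3, 4), Mul(Rational(1, 4), Add(Pow(p, -1), Mul(7, Rational(-1, 10))))) = Add(Rational(3, 4), Mul(Rational(1, 4), Add(Pow(p, -1), Rational(-7, 10)))) = Add(Rational(3, 4), Mul(Rational(1, 4), Add(Rational(-7, 10), Pow(p, -1)))) = Add(Rational(3, 4), Add(Rational(-7, 40), Mul(Rational(1, 4), Pow(p, -1)))) = Add(Rational(23, 40), Mul(Rational(1, 4), Pow(p, -1))))
Function('G')(E) = Add(-8, Mul(1387, Pow(E, -1)))
Add(Function('G')(Function('B')(Add(16, -22))), Mul(-1, Add(-1452197, Function('P')(Function('L')(-10))))) = Add(Add(-8, Mul(1387, Pow(Mul(Rational(1, 40), Pow(Add(16, -22), -1), Add(10, Mul(23, Add(16, -22)))), -1))), Mul(-1, Add(-1452197, Rational(-787, 2)))) = Add(Add(-8, Mul(1387, Pow(Mul(Rational(1, 40), Pow(-6, -1), Add(10, Mul(23, -6))), -1))), Mul(-1, Rational(-2905181, 2))) = Add(Add(-8, Mul(1387, Pow(Mul(Rational(1, 40), Rational(-1, 6), Add(10, -138)), -1))), Rational(2905181, 2)) = Add(Add(-8, Mul(1387, Pow(Mul(Rational(1, 40), Rational(-1, 6), -128), -1))), Rational(2905181, 2)) = Add(Add(-8, Mul(1387, Pow(Rational(8, 15), -1))), Rational(2905181, 2)) = Add(Add(-8, Mul(1387, Rational(15, 8))), Rational(2905181, 2)) = Add(Add(-8, Rational(20805, 8)), Rational(2905181, 2)) = Add(Rational(20741, 8), Rational(2905181, 2)) = Rational(11641465, 8)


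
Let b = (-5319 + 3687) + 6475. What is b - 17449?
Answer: -12606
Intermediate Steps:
b = 4843 (b = -1632 + 6475 = 4843)
b - 17449 = 4843 - 17449 = -12606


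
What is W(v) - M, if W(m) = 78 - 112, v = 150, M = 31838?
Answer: -31872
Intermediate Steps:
W(m) = -34
W(v) - M = -34 - 1*31838 = -34 - 31838 = -31872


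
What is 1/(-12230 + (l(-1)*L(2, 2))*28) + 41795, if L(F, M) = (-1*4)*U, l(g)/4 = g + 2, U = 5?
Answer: 604773649/14470 ≈ 41795.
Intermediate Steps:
l(g) = 8 + 4*g (l(g) = 4*(g + 2) = 4*(2 + g) = 8 + 4*g)
L(F, M) = -20 (L(F, M) = -1*4*5 = -4*5 = -20)
1/(-12230 + (l(-1)*L(2, 2))*28) + 41795 = 1/(-12230 + ((8 + 4*(-1))*(-20))*28) + 41795 = 1/(-12230 + ((8 - 4)*(-20))*28) + 41795 = 1/(-12230 + (4*(-20))*28) + 41795 = 1/(-12230 - 80*28) + 41795 = 1/(-12230 - 2240) + 41795 = 1/(-14470) + 41795 = -1/14470 + 41795 = 604773649/14470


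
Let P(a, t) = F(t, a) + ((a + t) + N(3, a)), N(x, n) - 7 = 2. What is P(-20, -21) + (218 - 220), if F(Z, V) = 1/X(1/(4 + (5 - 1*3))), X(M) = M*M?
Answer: 2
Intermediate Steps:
N(x, n) = 9 (N(x, n) = 7 + 2 = 9)
X(M) = M**2
F(Z, V) = 36 (F(Z, V) = 1/((1/(4 + (5 - 1*3)))**2) = 1/((1/(4 + (5 - 3)))**2) = 1/((1/(4 + 2))**2) = 1/((1/6)**2) = 1/(1/36) = 36)
P(a, t) = 45 + a + t (P(a, t) = 36 + ((a + t) + 9) = 36 + (9 + a + t) = 45 + a + t)
P(-20, -21) + (218 - 220) = (45 - 20 - 21) + (218 - 220) = 4 - 2 = 2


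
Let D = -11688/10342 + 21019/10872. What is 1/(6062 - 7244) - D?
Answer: -8904566209/11075165064 ≈ -0.80401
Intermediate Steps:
D = 45153281/56219112 (D = -11688*1/10342 + 21019*(1/10872) = -5844/5171 + 21019/10872 = 45153281/56219112 ≈ 0.80317)
1/(6062 - 7244) - D = 1/(6062 - 7244) - 1*45153281/56219112 = 1/(-1182) - 45153281/56219112 = -1/1182 - 45153281/56219112 = -8904566209/11075165064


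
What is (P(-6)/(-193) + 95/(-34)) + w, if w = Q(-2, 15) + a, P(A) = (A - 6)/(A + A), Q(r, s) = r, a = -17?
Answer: -143047/6562 ≈ -21.799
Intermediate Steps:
P(A) = (-6 + A)/(2*A) (P(A) = (-6 + A)/((2*A)) = (-6 + A)*(1/(2*A)) = (-6 + A)/(2*A))
w = -19 (w = -2 - 17 = -19)
(P(-6)/(-193) + 95/(-34)) + w = (((½)*(-6 - 6)/(-6))/(-193) + 95/(-34)) - 19 = (((½)*(-⅙)*(-12))*(-1/193) + 95*(-1/34)) - 19 = (1*(-1/193) - 95/34) - 19 = (-1/193 - 95/34) - 19 = -18369/6562 - 19 = -143047/6562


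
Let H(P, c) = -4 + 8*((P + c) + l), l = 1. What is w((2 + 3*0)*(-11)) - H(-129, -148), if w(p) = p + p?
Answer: 2168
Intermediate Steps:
w(p) = 2*p
H(P, c) = 4 + 8*P + 8*c (H(P, c) = -4 + 8*((P + c) + 1) = -4 + 8*(1 + P + c) = -4 + (8 + 8*P + 8*c) = 4 + 8*P + 8*c)
w((2 + 3*0)*(-11)) - H(-129, -148) = 2*((2 + 3*0)*(-11)) - (4 + 8*(-129) + 8*(-148)) = 2*((2 + 0)*(-11)) - (4 - 1032 - 1184) = 2*(2*(-11)) - 1*(-2212) = 2*(-22) + 2212 = -44 + 2212 = 2168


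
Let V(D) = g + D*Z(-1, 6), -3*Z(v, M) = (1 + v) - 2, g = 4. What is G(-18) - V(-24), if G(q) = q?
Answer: -6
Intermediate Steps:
Z(v, M) = ⅓ - v/3 (Z(v, M) = -((1 + v) - 2)/3 = -(-1 + v)/3 = ⅓ - v/3)
V(D) = 4 + 2*D/3 (V(D) = 4 + D*(⅓ - ⅓*(-1)) = 4 + D*(⅓ + ⅓) = 4 + D*(⅔) = 4 + 2*D/3)
G(-18) - V(-24) = -18 - (4 + (⅔)*(-24)) = -18 - (4 - 16) = -18 - 1*(-12) = -18 + 12 = -6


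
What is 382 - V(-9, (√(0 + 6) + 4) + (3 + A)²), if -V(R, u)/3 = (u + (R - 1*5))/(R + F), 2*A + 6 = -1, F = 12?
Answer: 1489/4 + √6 ≈ 374.70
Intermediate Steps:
A = -7/2 (A = -3 + (½)*(-1) = -3 - ½ = -7/2 ≈ -3.5000)
V(R, u) = -3*(-5 + R + u)/(12 + R) (V(R, u) = -3*(u + (R - 1*5))/(R + 12) = -3*(u + (R - 5))/(12 + R) = -3*(u + (-5 + R))/(12 + R) = -3*(-5 + R + u)/(12 + R))
382 - V(-9, (√(0 + 6) + 4) + (3 + A)²) = 382 - 3*(5 - 1*(-9) - ((√(0 + 6) + 4) + (3 - 7/2)²))/(12 - 9) = 382 - 3*(5 + 9 - ((√6 + 4) + (-½)²))/3 = 382 - 3*(5 + 9 - ((4 + √6) + ¼))/3 = 382 - 3*(5 + 9 - (17/4 + √6))/3 = 382 - 3*(5 + 9 + (-17/4 - √6))/3 = 382 - 3*(39/4 - √6)/3 = 382 - (39/4 - √6) = 382 + (-39/4 + √6) = 1489/4 + √6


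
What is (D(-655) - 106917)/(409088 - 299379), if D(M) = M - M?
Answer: -106917/109709 ≈ -0.97455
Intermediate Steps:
D(M) = 0
(D(-655) - 106917)/(409088 - 299379) = (0 - 106917)/(409088 - 299379) = -106917/109709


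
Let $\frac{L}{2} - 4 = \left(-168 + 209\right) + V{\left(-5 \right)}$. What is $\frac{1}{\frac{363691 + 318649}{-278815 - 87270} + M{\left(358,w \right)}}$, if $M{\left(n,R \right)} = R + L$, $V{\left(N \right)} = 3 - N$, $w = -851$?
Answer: $- \frac{73217}{54683133} \approx -0.0013389$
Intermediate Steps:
$L = 106$ ($L = 8 + 2 \left(\left(-168 + 209\right) + \left(3 - -5\right)\right) = 8 + 2 \left(41 + \left(3 + 5\right)\right) = 8 + 2 \left(41 + 8\right) = 8 + 2 \cdot 49 = 8 + 98 = 106$)
$M{\left(n,R \right)} = 106 + R$ ($M{\left(n,R \right)} = R + 106 = 106 + R$)
$\frac{1}{\frac{363691 + 318649}{-278815 - 87270} + M{\left(358,w \right)}} = \frac{1}{\frac{363691 + 318649}{-278815 - 87270} + \left(106 - 851\right)} = \frac{1}{\frac{682340}{-366085} - 745} = \frac{1}{682340 \left(- \frac{1}{366085}\right) - 745} = \frac{1}{- \frac{136468}{73217} - 745} = \frac{1}{- \frac{54683133}{73217}} = - \frac{73217}{54683133}$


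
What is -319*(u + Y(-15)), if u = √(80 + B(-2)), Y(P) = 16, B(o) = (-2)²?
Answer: -5104 - 638*√21 ≈ -8027.7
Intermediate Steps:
B(o) = 4
u = 2*√21 (u = √(80 + 4) = √84 = 2*√21 ≈ 9.1651)
-319*(u + Y(-15)) = -319*(2*√21 + 16) = -319*(16 + 2*√21) = -5104 - 638*√21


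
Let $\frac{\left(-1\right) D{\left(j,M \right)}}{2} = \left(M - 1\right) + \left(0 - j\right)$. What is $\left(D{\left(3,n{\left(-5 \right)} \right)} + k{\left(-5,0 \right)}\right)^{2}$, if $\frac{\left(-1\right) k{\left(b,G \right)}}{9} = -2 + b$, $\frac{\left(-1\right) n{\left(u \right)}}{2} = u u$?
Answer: $29241$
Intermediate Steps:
$n{\left(u \right)} = - 2 u^{2}$ ($n{\left(u \right)} = - 2 u u = - 2 u^{2}$)
$k{\left(b,G \right)} = 18 - 9 b$ ($k{\left(b,G \right)} = - 9 \left(-2 + b\right) = 18 - 9 b$)
$D{\left(j,M \right)} = 2 - 2 M + 2 j$ ($D{\left(j,M \right)} = - 2 \left(\left(M - 1\right) + \left(0 - j\right)\right) = - 2 \left(\left(-1 + M\right) - j\right) = - 2 \left(-1 + M - j\right) = 2 - 2 M + 2 j$)
$\left(D{\left(3,n{\left(-5 \right)} \right)} + k{\left(-5,0 \right)}\right)^{2} = \left(\left(2 - 2 \left(- 2 \left(-5\right)^{2}\right) + 2 \cdot 3\right) + \left(18 - -45\right)\right)^{2} = \left(\left(2 - 2 \left(\left(-2\right) 25\right) + 6\right) + \left(18 + 45\right)\right)^{2} = \left(\left(2 - -100 + 6\right) + 63\right)^{2} = \left(\left(2 + 100 + 6\right) + 63\right)^{2} = \left(108 + 63\right)^{2} = 171^{2} = 29241$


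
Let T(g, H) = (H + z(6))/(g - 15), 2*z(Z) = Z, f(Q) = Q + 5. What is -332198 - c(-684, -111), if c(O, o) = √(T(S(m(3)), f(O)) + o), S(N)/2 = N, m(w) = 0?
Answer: -332198 - I*√14835/15 ≈ -3.322e+5 - 8.1199*I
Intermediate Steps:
f(Q) = 5 + Q
z(Z) = Z/2
S(N) = 2*N
T(g, H) = (3 + H)/(-15 + g) (T(g, H) = (H + (½)*6)/(g - 15) = (H + 3)/(-15 + g) = (3 + H)/(-15 + g))
c(O, o) = √(-8/15 + o - O/15) (c(O, o) = √((3 + (5 + O))/(-15 + 2*0) + o) = √((8 + O)/(-15 + 0) + o) = √((8 + O)/(-15) + o) = √(-(8 + O)/15 + o) = √((-8/15 - O/15) + o) = √(-8/15 + o - O/15))
-332198 - c(-684, -111) = -332198 - √(-120 - 15*(-684) + 225*(-111))/15 = -332198 - √(-120 + 10260 - 24975)/15 = -332198 - √(-14835)/15 = -332198 - I*√14835/15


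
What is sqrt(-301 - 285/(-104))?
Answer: I*sqrt(806494)/52 ≈ 17.27*I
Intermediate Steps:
sqrt(-301 - 285/(-104)) = sqrt(-301 - 285*(-1/104)) = sqrt(-301 + 285/104) = sqrt(-31019/104) = I*sqrt(806494)/52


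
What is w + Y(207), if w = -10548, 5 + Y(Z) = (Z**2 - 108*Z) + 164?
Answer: 10104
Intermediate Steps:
Y(Z) = 159 + Z**2 - 108*Z (Y(Z) = -5 + ((Z**2 - 108*Z) + 164) = -5 + (164 + Z**2 - 108*Z) = 159 + Z**2 - 108*Z)
w + Y(207) = -10548 + (159 + 207**2 - 108*207) = -10548 + (159 + 42849 - 22356) = -10548 + 20652 = 10104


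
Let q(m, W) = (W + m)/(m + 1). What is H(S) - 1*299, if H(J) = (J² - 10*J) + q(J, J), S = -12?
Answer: -361/11 ≈ -32.818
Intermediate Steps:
q(m, W) = (W + m)/(1 + m)
H(J) = J² - 10*J + 2*J/(1 + J) (H(J) = (J² - 10*J) + (J + J)/(1 + J) = (J² - 10*J) + (2*J)/(1 + J) = (J² - 10*J) + 2*J/(1 + J) = J² - 10*J + 2*J/(1 + J))
H(S) - 1*299 = -12*(2 + (1 - 12)*(-10 - 12))/(1 - 12) - 1*299 = -12*(2 - 11*(-22))/(-11) - 299 = -12*(-1/11)*(2 + 242) - 299 = -12*(-1/11)*244 - 299 = 2928/11 - 299 = -361/11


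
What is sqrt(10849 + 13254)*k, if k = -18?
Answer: -18*sqrt(24103) ≈ -2794.5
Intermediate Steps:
sqrt(10849 + 13254)*k = sqrt(10849 + 13254)*(-18) = sqrt(24103)*(-18) = -18*sqrt(24103)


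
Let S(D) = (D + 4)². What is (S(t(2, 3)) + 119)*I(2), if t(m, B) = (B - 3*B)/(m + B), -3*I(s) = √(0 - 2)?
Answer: -1057*I*√2/25 ≈ -59.793*I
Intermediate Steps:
I(s) = -I*√2/3 (I(s) = -√(0 - 2)/3 = -I*√2/3)
t(m, B) = -2*B/(B + m) (t(m, B) = (-2*B)/(B + m) = -2*B/(B + m))
S(D) = (4 + D)²
(S(t(2, 3)) + 119)*I(2) = ((4 - 2*3/(3 + 2))² + 119)*(-I*√2/3) = ((4 - 2*3/5)² + 119)*(-I*√2/3) = ((4 - 2*3*⅕)² + 119)*(-I*√2/3) = ((4 - 6/5)² + 119)*(-I*√2/3) = ((14/5)² + 119)*(-I*√2/3) = (196/25 + 119)*(-I*√2/3) = 3171*(-I*√2/3)/25 = -1057*I*√2/25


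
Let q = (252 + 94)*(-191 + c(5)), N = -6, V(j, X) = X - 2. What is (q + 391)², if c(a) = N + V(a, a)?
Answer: 4453293289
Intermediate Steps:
V(j, X) = -2 + X
c(a) = -8 + a (c(a) = -6 + (-2 + a) = -8 + a)
q = -67124 (q = (252 + 94)*(-191 + (-8 + 5)) = 346*(-191 - 3) = 346*(-194) = -67124)
(q + 391)² = (-67124 + 391)² = (-66733)² = 4453293289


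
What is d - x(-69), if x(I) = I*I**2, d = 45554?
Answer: 374063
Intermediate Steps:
x(I) = I**3
d - x(-69) = 45554 - 1*(-69)**3 = 45554 - 1*(-328509) = 45554 + 328509 = 374063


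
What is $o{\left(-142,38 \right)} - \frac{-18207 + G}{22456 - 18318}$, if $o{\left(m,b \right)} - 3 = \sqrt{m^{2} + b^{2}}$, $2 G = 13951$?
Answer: $\frac{47291}{8276} + 2 \sqrt{5402} \approx 152.71$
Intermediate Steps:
$G = \frac{13951}{2}$ ($G = \frac{1}{2} \cdot 13951 = \frac{13951}{2} \approx 6975.5$)
$o{\left(m,b \right)} = 3 + \sqrt{b^{2} + m^{2}}$ ($o{\left(m,b \right)} = 3 + \sqrt{m^{2} + b^{2}} = 3 + \sqrt{b^{2} + m^{2}}$)
$o{\left(-142,38 \right)} - \frac{-18207 + G}{22456 - 18318} = \left(3 + \sqrt{38^{2} + \left(-142\right)^{2}}\right) - \frac{-18207 + \frac{13951}{2}}{22456 - 18318} = \left(3 + \sqrt{1444 + 20164}\right) - - \frac{22463}{2 \cdot 4138} = \left(3 + \sqrt{21608}\right) - \left(- \frac{22463}{2}\right) \frac{1}{4138} = \left(3 + 2 \sqrt{5402}\right) - - \frac{22463}{8276} = \left(3 + 2 \sqrt{5402}\right) + \frac{22463}{8276} = \frac{47291}{8276} + 2 \sqrt{5402}$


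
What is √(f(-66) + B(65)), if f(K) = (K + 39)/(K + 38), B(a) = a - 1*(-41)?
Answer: √20965/14 ≈ 10.342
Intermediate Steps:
B(a) = 41 + a (B(a) = a + 41 = 41 + a)
f(K) = (39 + K)/(38 + K)
√(f(-66) + B(65)) = √((39 - 66)/(38 - 66) + (41 + 65)) = √(-27/(-28) + 106) = √(-1/28*(-27) + 106) = √(27/28 + 106) = √(2995/28) = √20965/14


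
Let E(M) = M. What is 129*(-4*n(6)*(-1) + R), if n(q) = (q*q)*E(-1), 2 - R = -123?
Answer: -2451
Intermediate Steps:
R = 125 (R = 2 - 1*(-123) = 2 + 123 = 125)
n(q) = -q**2 (n(q) = (q*q)*(-1) = q**2*(-1) = -q**2)
129*(-4*n(6)*(-1) + R) = 129*(-(-4)*6**2*(-1) + 125) = 129*(-(-4)*36*(-1) + 125) = 129*(-4*(-36)*(-1) + 125) = 129*(144*(-1) + 125) = 129*(-144 + 125) = 129*(-19) = -2451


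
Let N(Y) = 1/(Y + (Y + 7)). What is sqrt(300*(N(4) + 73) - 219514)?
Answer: I*sqrt(197594) ≈ 444.52*I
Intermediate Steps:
N(Y) = 1/(7 + 2*Y) (N(Y) = 1/(Y + (7 + Y)) = 1/(7 + 2*Y))
sqrt(300*(N(4) + 73) - 219514) = sqrt(300*(1/(7 + 2*4) + 73) - 219514) = sqrt(300*(1/(7 + 8) + 73) - 219514) = sqrt(300*(1/15 + 73) - 219514) = sqrt(300*(1096/15) - 219514) = sqrt(21920 - 219514) = sqrt(-197594) = I*sqrt(197594)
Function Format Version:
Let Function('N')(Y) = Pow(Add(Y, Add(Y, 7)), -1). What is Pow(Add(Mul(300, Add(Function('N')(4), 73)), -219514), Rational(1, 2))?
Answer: Mul(I, Pow(197594, Rational(1, 2))) ≈ Mul(444.52, I)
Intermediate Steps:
Function('N')(Y) = Pow(Add(7, Mul(2, Y)), -1) (Function('N')(Y) = Pow(Add(Y, Add(7, Y)), -1) = Pow(Add(7, Mul(2, Y)), -1))
Pow(Add(Mul(300, Add(Function('N')(4), 73)), -219514), Rational(1, 2)) = Pow(Add(Mul(300, Add(Pow(Add(7, Mul(2, 4)), -1), 73)), -219514), Rational(1, 2)) = Pow(Add(Mul(300, Add(Pow(Add(7, 8), -1), 73)), -219514), Rational(1, 2)) = Pow(Add(Mul(300, Add(Pow(15, -1), 73)), -219514), Rational(1, 2)) = Pow(Add(Mul(300, Add(Rational(1, 15), 73)), -219514), Rational(1, 2)) = Pow(Add(Mul(300, Rational(1096, 15)), -219514), Rational(1, 2)) = Pow(Add(21920, -219514), Rational(1, 2)) = Pow(-197594, Rational(1, 2)) = Mul(I, Pow(197594, Rational(1, 2)))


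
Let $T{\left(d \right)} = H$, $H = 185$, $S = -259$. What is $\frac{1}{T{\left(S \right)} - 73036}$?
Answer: $- \frac{1}{72851} \approx -1.3727 \cdot 10^{-5}$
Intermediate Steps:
$T{\left(d \right)} = 185$
$\frac{1}{T{\left(S \right)} - 73036} = \frac{1}{185 - 73036} = \frac{1}{-72851} = - \frac{1}{72851}$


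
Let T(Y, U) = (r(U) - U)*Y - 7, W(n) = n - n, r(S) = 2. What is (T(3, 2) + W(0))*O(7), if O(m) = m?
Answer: -49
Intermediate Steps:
W(n) = 0
T(Y, U) = -7 + Y*(2 - U) (T(Y, U) = (2 - U)*Y - 7 = Y*(2 - U) - 7 = -7 + Y*(2 - U))
(T(3, 2) + W(0))*O(7) = ((-7 + 2*3 - 1*2*3) + 0)*7 = ((-7 + 6 - 6) + 0)*7 = (-7 + 0)*7 = -7*7 = -49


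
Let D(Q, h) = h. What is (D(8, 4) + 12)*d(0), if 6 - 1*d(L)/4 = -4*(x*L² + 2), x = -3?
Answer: 896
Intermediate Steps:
d(L) = 56 - 48*L² (d(L) = 24 - (-16)*(-3*L² + 2) = 24 - (-16)*(2 - 3*L²) = 24 - 4*(-8 + 12*L²) = 24 + (32 - 48*L²) = 56 - 48*L²)
(D(8, 4) + 12)*d(0) = (4 + 12)*(56 - 48*0²) = 16*(56 - 48*0) = 16*(56 + 0) = 16*56 = 896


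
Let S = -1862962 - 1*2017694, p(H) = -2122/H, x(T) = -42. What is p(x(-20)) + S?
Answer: -81492715/21 ≈ -3.8806e+6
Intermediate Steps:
S = -3880656 (S = -1862962 - 2017694 = -3880656)
p(x(-20)) + S = -2122/(-42) - 3880656 = -2122*(-1/42) - 3880656 = 1061/21 - 3880656 = -81492715/21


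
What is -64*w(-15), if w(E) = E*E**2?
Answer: 216000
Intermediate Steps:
w(E) = E**3
-64*w(-15) = -64*(-15)**3 = -64*(-3375) = 216000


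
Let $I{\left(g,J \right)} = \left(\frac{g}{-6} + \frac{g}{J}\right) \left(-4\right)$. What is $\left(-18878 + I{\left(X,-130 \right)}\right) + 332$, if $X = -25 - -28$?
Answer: $- \frac{1205354}{65} \approx -18544.0$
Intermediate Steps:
$X = 3$ ($X = -25 + 28 = 3$)
$I{\left(g,J \right)} = \frac{2 g}{3} - \frac{4 g}{J}$ ($I{\left(g,J \right)} = \left(g \left(- \frac{1}{6}\right) + \frac{g}{J}\right) \left(-4\right) = \left(- \frac{g}{6} + \frac{g}{J}\right) \left(-4\right) = \frac{2 g}{3} - \frac{4 g}{J}$)
$\left(-18878 + I{\left(X,-130 \right)}\right) + 332 = \left(-18878 + \frac{2}{3} \cdot 3 \frac{1}{-130} \left(-6 - 130\right)\right) + 332 = \left(-18878 + \frac{2}{3} \cdot 3 \left(- \frac{1}{130}\right) \left(-136\right)\right) + 332 = \left(-18878 + \frac{136}{65}\right) + 332 = - \frac{1226934}{65} + 332 = - \frac{1205354}{65}$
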